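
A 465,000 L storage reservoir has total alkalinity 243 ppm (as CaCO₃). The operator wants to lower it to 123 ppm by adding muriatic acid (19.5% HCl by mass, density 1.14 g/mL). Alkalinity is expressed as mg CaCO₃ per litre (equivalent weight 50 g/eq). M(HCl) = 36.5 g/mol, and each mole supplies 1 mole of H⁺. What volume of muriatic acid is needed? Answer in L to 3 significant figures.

183 L

Alkalinity to neutralize: (243 − 123) = 120 mg/L as CaCO₃ × 465,000 L = 55,800 g as CaCO₃.
Equivalents of H⁺ required: 55,800 ÷ 50 g/eq = 1116 eq = 1116 mol HCl.
Mass of HCl: 1116 × 36.5 = 40,730 g.
Mass of 19.5% solution: 40,730 / 0.195 = 208,900 g.
Volume: 208,900 g ÷ 1.14 g/mL = 183,200 mL.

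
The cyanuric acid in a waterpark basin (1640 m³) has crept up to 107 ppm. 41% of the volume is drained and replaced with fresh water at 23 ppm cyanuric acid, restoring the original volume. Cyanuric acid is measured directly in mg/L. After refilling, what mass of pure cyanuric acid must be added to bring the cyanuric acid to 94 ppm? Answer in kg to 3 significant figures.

Volume: 1640 m³ = 1,640,000 L.
After draining 41% and refilling: 107 × 0.59 + 23 × 0.41 = 72.56 ppm.
Deficit to target: 94 − 72.56 = 21.44 mg/L.
Mass: 21.44 mg/L × 1,640,000 L = 35,160 g cyanuric acid.

35.2 kg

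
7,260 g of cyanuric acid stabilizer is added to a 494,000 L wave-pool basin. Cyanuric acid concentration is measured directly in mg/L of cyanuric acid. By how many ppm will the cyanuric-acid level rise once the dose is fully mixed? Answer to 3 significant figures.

14.7 ppm

Rise: 7,260 g / 494,000 L × 1000 = 14.7 mg/L.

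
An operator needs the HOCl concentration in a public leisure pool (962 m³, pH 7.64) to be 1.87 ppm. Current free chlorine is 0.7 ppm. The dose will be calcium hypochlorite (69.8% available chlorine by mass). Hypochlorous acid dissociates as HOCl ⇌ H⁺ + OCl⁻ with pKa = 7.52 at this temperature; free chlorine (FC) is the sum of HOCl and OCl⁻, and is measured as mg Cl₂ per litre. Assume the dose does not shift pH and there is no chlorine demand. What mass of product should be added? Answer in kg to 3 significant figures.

Volume: 962 m³ = 962,000 L.
[OCl⁻]/[HOCl] = 10^(pH − pKa) = 10^(7.64 − 7.52) = 1.318; fraction as HOCl = 1/(1 + 1.318) = 0.4314.
Free chlorine required for 1.87 ppm HOCl: 1.87 / 0.4314 = 4.335 ppm.
FC to add: 4.335 − 0.7 = 3.635 mg/L as Cl₂.
Cl₂ equivalent: 3.635 mg/L × 962,000 L = 3497 g.
Product at 69.8% available Cl: 3497 / 0.698 = 5010 g.

5.01 kg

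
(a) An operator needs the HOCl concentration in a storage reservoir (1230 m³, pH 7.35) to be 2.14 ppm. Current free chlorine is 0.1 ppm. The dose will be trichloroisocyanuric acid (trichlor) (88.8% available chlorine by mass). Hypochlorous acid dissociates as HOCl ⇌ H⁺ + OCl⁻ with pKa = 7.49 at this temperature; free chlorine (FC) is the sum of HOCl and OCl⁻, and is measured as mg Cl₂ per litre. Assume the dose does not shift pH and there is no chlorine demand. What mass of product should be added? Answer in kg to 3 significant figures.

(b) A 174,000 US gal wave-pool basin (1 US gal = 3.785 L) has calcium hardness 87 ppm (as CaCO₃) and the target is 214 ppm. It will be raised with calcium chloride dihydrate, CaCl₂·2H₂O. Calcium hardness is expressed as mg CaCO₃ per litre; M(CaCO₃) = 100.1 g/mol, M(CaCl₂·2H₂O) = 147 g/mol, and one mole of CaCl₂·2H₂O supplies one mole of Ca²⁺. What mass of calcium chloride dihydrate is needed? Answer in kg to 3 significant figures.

(a) 4.97 kg; (b) 123 kg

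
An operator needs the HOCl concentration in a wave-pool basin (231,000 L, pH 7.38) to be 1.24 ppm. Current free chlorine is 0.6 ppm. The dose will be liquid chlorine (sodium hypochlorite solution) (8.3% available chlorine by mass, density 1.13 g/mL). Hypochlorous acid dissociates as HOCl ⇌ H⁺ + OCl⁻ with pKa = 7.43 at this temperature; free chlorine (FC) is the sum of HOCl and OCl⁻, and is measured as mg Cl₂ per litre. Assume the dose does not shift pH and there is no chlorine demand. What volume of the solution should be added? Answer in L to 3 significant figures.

4.30 L

[OCl⁻]/[HOCl] = 10^(pH − pKa) = 10^(7.38 − 7.43) = 0.8913; fraction as HOCl = 1/(1 + 0.8913) = 0.5288.
Free chlorine required for 1.24 ppm HOCl: 1.24 / 0.5288 = 2.345 ppm.
FC to add: 2.345 − 0.6 = 1.745 mg/L as Cl₂.
Cl₂ equivalent: 1.745 mg/L × 231,000 L = 403.1 g.
Product at 8.3% available Cl: 403.1 / 0.083 = 4857 g.
Volume: 4857 g ÷ 1.13 g/mL = 4298 mL.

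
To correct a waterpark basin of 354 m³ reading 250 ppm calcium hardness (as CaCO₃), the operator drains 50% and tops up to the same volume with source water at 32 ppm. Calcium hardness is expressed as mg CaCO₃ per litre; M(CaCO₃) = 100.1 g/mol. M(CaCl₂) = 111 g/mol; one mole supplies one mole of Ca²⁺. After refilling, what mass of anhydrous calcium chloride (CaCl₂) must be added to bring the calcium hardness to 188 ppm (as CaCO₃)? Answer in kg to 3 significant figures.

Volume: 354 m³ = 354,000 L.
After draining 50% and refilling: 250 × 0.50 + 32 × 0.50 = 141 ppm.
Deficit to target: 188 − 141 = 47 mg/L.
As CaCO₃: 47 mg/L × 354,000 L = 16,640 g; ÷ 100.1 = 166.2 mol Ca²⁺.
Mass: 166.2 × 111 = 18,450 g.

18.4 kg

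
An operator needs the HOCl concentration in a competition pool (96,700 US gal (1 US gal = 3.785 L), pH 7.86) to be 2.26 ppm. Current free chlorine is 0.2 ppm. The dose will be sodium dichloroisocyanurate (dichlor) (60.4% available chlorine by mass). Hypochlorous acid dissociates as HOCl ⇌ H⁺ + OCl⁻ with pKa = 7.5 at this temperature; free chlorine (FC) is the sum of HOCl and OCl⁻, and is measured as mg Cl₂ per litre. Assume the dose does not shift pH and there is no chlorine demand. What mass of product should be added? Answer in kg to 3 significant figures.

4.39 kg

Volume: 96,700 US gal × 3.785 L/gal = 366,010 L.
[OCl⁻]/[HOCl] = 10^(pH − pKa) = 10^(7.86 − 7.5) = 2.291; fraction as HOCl = 1/(1 + 2.291) = 0.3039.
Free chlorine required for 2.26 ppm HOCl: 2.26 / 0.3039 = 7.437 ppm.
FC to add: 7.437 − 0.2 = 7.237 mg/L as Cl₂.
Cl₂ equivalent: 7.237 mg/L × 366,010 L = 2649 g.
Product at 60.4% available Cl: 2649 / 0.604 = 4386 g.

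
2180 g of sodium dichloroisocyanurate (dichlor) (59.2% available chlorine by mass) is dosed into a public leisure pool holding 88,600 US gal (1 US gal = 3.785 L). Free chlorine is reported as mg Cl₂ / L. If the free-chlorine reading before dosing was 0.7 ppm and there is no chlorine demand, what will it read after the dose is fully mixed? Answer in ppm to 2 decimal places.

Volume: 88,600 US gal × 3.785 L/gal = 335,351 L.
Available chlorine delivered: 2180 g × 0.592 = 1291 g as Cl₂.
Concentration rise: 1291 g / 335,351 L = 3.848 mg/L = 3.85 ppm.
Final FC: 0.7 + 3.85 = 4.55 ppm.

4.55 ppm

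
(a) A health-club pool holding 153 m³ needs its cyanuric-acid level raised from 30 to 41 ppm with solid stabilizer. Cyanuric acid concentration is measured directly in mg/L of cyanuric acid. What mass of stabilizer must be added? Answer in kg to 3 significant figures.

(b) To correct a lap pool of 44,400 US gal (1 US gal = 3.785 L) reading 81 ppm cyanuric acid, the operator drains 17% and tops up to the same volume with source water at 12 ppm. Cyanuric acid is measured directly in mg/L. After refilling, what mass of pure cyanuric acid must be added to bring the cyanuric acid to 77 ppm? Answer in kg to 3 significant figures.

(a) Volume: 153 m³ = 153,000 L.
(a) CYA to add: (41 − 30) = 11 mg/L × 153,000 L = 1683 g cyanuric acid.

(b) Volume: 44,400 US gal × 3.785 L/gal = 168,054 L.
(b) After draining 17% and refilling: 81 × 0.83 + 12 × 0.17 = 69.27 ppm.
(b) Deficit to target: 77 − 69.27 = 7.73 mg/L.
(b) Mass: 7.73 mg/L × 168,054 L = 1299 g cyanuric acid.

(a) 1.68 kg; (b) 1.30 kg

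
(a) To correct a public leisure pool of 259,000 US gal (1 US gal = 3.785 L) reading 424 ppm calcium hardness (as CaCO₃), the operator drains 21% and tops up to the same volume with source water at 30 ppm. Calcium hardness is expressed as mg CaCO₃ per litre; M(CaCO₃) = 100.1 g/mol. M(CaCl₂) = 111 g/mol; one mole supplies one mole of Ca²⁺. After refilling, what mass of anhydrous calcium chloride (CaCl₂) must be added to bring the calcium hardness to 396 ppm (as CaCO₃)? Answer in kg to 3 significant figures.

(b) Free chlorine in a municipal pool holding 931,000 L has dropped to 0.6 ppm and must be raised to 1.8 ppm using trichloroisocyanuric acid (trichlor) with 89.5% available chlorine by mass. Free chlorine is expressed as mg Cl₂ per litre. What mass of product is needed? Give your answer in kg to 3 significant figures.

(a) Volume: 259,000 US gal × 3.785 L/gal = 980,315 L.
(a) After draining 21% and refilling: 424 × 0.79 + 30 × 0.21 = 341.26 ppm.
(a) Deficit to target: 396 − 341.26 = 54.74 mg/L.
(a) As CaCO₃: 54.74 mg/L × 980,315 L = 53,660 g; ÷ 100.1 = 536.1 mol Ca²⁺.
(a) Mass: 536.1 × 111 = 59,510 g.

(b) Chlorine deficit: 1.8 − 0.6 = 1.2 ppm = 1.2 mg/L as Cl₂.
(b) Cl₂ equivalent needed: 1.2 mg/L × 931,000 L = 1,117,000 mg = 1117 g.
(b) Product at 89.5% available chlorine: 1117 / 0.895 = 1248 g.

(a) 59.5 kg; (b) 1.25 kg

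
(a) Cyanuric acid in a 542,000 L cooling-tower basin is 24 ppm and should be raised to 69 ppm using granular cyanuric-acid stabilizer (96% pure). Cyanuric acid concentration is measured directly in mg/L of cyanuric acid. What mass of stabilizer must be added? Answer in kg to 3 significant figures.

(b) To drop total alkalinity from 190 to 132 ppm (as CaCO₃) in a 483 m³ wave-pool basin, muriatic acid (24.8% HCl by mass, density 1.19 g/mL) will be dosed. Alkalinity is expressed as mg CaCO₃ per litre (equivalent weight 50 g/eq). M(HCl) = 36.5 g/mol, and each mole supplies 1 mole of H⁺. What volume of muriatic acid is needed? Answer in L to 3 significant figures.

(a) 25.4 kg; (b) 69.3 L

(a) CYA to add: (69 − 24) = 45 mg/L × 542,000 L = 24,390 g cyanuric acid.
(a) At 96% purity: 24,390 / 0.96 = 25,410 g product.

(b) Volume: 483 m³ = 483,000 L.
(b) Alkalinity to neutralize: (190 − 132) = 58 mg/L as CaCO₃ × 483,000 L = 28,010 g as CaCO₃.
(b) Equivalents of H⁺ required: 28,010 ÷ 50 g/eq = 560.3 eq = 560.3 mol HCl.
(b) Mass of HCl: 560.3 × 36.5 = 20,450 g.
(b) Mass of 24.8% solution: 20,450 / 0.248 = 82,460 g.
(b) Volume: 82,460 g ÷ 1.19 g/mL = 69,290 mL.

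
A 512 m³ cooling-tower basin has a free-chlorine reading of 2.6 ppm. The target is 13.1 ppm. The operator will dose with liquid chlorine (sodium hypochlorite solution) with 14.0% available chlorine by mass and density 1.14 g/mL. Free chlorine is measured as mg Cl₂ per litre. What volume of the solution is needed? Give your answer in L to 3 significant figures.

33.7 L

Volume: 512 m³ = 512,000 L.
Chlorine deficit: 13.1 − 2.6 = 10.5 ppm = 10.5 mg/L as Cl₂.
Cl₂ equivalent needed: 10.5 mg/L × 512,000 L = 5,376,000 mg = 5376 g.
Product at 14.0% available chlorine: 5376 / 0.14 = 38,400 g.
Volume at density 1.14 g/mL: 38,400 g ÷ 1.14 g/mL = 33,680 mL.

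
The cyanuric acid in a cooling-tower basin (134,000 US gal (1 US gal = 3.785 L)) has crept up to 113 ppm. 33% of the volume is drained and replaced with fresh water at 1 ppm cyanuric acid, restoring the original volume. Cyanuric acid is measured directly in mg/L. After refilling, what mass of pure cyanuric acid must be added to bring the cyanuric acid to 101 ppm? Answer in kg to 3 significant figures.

12.7 kg

Volume: 134,000 US gal × 3.785 L/gal = 507,190 L.
After draining 33% and refilling: 113 × 0.67 + 1 × 0.33 = 76.04 ppm.
Deficit to target: 101 − 76.04 = 24.96 mg/L.
Mass: 24.96 mg/L × 507,190 L = 12,660 g cyanuric acid.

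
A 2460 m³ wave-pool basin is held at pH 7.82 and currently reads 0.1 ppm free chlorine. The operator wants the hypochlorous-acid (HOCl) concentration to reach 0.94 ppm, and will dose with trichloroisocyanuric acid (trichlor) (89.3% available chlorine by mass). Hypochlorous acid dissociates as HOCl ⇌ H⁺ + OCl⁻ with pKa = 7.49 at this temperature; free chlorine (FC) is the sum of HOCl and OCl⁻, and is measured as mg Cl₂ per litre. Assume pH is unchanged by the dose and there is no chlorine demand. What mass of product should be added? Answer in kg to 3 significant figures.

Volume: 2460 m³ = 2,460,000 L.
[OCl⁻]/[HOCl] = 10^(pH − pKa) = 10^(7.82 − 7.49) = 2.138; fraction as HOCl = 1/(1 + 2.138) = 0.3187.
Free chlorine required for 0.94 ppm HOCl: 0.94 / 0.3187 = 2.95 ppm.
FC to add: 2.95 − 0.1 = 2.85 mg/L as Cl₂.
Cl₂ equivalent: 2.85 mg/L × 2,460,000 L = 7010 g.
Product at 89.3% available Cl: 7010 / 0.893 = 7850 g.

7.85 kg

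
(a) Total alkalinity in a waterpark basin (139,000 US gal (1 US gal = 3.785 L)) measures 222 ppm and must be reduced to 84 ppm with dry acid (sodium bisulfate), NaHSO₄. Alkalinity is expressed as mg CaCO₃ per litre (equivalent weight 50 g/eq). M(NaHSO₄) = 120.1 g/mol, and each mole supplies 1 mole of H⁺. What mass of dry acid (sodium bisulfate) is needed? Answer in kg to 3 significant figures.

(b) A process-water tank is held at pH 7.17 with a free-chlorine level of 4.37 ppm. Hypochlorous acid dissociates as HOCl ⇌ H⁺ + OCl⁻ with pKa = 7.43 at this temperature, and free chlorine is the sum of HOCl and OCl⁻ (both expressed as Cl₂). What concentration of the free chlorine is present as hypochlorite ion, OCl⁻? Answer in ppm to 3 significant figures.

(a) 174 kg; (b) 1.55 ppm

(a) Volume: 139,000 US gal × 3.785 L/gal = 526,115 L.
(a) Alkalinity to neutralize: (222 − 84) = 138 mg/L as CaCO₃ × 526,115 L = 72,600 g as CaCO₃.
(a) Equivalents of H⁺ required: 72,600 ÷ 50 g/eq = 1452 eq = 1452 mol NaHSO₄.
(a) Mass of NaHSO₄: 1452 × 120.1 = 174,400 g.

(b) [OCl⁻]/[HOCl] = 10^(pH − pKa) = 10^(7.17 − 7.43) = 10^-0.26 = 0.5495.
(b) Fraction as HOCl = 1 / (1 + 0.5495) = 0.6454.
(b) OCl⁻ = (1 − 0.6454) × 4.37 ppm = 1.55 ppm.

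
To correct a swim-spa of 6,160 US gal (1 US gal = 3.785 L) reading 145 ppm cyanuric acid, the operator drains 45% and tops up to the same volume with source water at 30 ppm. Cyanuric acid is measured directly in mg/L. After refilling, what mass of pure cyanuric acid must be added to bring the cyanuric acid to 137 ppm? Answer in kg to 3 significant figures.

Volume: 6,160 US gal × 3.785 L/gal = 23,316 L.
After draining 45% and refilling: 145 × 0.55 + 30 × 0.45 = 93.25 ppm.
Deficit to target: 137 − 93.25 = 43.75 mg/L.
Mass: 43.75 mg/L × 23,316 L = 1020 g cyanuric acid.

1.02 kg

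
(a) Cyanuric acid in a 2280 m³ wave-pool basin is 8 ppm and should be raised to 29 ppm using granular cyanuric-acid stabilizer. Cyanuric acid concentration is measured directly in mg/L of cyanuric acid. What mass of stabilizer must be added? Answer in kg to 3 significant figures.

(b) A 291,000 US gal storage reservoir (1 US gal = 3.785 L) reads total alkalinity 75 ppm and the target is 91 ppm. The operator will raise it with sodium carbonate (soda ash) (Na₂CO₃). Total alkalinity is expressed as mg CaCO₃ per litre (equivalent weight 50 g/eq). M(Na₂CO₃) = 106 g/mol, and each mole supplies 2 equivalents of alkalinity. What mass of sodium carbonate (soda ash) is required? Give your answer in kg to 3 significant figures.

(a) 47.9 kg; (b) 18.7 kg

(a) Volume: 2280 m³ = 2,280,000 L.
(a) CYA to add: (29 − 8) = 21 mg/L × 2,280,000 L = 47,880 g cyanuric acid.

(b) Volume: 291,000 US gal × 3.785 L/gal = 1,101,435 L.
(b) Alkalinity to add: (91 − 75) = 16 mg/L as CaCO₃ × 1,101,435 L = 17,620 g as CaCO₃.
(b) Equivalents: 17,620 g ÷ 50 g/eq = 352.5 eq.
(b) Each mole of Na₂CO₃ supplies 2 eq, so 352.5 / 2 = 176.2 mol.
(b) Mass: 176.2 mol × 106 g/mol = 18,680 g.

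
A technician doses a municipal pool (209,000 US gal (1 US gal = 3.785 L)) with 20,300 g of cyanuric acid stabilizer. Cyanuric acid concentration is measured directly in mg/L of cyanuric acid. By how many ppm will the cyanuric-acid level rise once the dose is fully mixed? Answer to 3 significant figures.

Volume: 209,000 US gal × 3.785 L/gal = 791,065 L.
Rise: 20,300 g / 791,065 L × 1000 = 25.66 mg/L.

25.7 ppm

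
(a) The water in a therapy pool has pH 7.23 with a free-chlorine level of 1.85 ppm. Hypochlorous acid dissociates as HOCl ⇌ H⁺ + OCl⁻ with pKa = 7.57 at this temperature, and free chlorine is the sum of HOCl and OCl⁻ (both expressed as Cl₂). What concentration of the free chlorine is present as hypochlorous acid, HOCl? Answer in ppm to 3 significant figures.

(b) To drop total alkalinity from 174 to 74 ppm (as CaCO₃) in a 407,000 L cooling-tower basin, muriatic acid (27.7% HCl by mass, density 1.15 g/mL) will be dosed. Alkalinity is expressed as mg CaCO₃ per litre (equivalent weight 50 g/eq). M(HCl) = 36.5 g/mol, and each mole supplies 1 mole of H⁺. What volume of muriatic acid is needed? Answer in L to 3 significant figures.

(a) 1.27 ppm; (b) 93.3 L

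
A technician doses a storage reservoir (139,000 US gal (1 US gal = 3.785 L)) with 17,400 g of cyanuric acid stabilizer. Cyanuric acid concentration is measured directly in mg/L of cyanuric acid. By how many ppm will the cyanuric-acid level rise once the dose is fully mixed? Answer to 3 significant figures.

33.1 ppm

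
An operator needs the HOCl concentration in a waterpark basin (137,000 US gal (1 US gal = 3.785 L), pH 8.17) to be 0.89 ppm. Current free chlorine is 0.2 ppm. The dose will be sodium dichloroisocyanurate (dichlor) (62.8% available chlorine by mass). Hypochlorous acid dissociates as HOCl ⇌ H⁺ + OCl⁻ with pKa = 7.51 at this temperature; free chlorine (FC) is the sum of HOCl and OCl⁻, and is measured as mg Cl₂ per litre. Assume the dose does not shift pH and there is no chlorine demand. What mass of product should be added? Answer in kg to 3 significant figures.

Volume: 137,000 US gal × 3.785 L/gal = 518,545 L.
[OCl⁻]/[HOCl] = 10^(pH − pKa) = 10^(8.17 − 7.51) = 4.571; fraction as HOCl = 1/(1 + 4.571) = 0.1795.
Free chlorine required for 0.89 ppm HOCl: 0.89 / 0.1795 = 4.958 ppm.
FC to add: 4.958 − 0.2 = 4.758 mg/L as Cl₂.
Cl₂ equivalent: 4.758 mg/L × 518,545 L = 2467 g.
Product at 62.8% available Cl: 2467 / 0.628 = 3929 g.

3.93 kg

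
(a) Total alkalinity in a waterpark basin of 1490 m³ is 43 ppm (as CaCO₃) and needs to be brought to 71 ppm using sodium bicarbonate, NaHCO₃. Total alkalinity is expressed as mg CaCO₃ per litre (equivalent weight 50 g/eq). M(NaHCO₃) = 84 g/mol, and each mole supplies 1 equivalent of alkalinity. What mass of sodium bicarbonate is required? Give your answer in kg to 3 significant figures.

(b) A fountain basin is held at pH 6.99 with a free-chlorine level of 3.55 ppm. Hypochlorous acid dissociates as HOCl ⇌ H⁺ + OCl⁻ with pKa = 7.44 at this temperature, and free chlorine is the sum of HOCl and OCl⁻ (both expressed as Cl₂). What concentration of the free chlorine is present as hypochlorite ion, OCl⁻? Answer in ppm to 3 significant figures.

(a) Volume: 1490 m³ = 1,490,000 L.
(a) Alkalinity to add: (71 − 43) = 28 mg/L as CaCO₃ × 1,490,000 L = 41,720 g as CaCO₃.
(a) Equivalents: 41,720 g ÷ 50 g/eq = 834.4 eq.
(a) NaHCO₃ supplies 1 eq per mole → 834.4 mol.
(a) Mass: 834.4 mol × 84 g/mol = 70,090 g.

(b) [OCl⁻]/[HOCl] = 10^(pH − pKa) = 10^(6.99 − 7.44) = 10^-0.45 = 0.3548.
(b) Fraction as HOCl = 1 / (1 + 0.3548) = 0.7381.
(b) OCl⁻ = (1 − 0.7381) × 3.55 ppm = 0.9297 ppm.

(a) 70.1 kg; (b) 0.930 ppm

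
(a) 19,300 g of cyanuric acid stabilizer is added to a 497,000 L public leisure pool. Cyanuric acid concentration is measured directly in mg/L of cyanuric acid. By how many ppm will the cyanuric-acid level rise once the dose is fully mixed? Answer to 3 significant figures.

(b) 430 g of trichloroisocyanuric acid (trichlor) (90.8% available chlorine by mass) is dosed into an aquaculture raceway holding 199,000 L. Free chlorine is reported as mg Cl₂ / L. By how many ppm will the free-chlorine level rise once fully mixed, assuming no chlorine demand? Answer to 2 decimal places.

(a) 38.8 ppm; (b) 1.96 ppm

(a) Rise: 19,300 g / 497,000 L × 1000 = 38.83 mg/L.

(b) Available chlorine delivered: 430 g × 0.908 = 390.4 g as Cl₂.
(b) Concentration rise: 390.4 g / 199,000 L = 1.962 mg/L = 1.96 ppm.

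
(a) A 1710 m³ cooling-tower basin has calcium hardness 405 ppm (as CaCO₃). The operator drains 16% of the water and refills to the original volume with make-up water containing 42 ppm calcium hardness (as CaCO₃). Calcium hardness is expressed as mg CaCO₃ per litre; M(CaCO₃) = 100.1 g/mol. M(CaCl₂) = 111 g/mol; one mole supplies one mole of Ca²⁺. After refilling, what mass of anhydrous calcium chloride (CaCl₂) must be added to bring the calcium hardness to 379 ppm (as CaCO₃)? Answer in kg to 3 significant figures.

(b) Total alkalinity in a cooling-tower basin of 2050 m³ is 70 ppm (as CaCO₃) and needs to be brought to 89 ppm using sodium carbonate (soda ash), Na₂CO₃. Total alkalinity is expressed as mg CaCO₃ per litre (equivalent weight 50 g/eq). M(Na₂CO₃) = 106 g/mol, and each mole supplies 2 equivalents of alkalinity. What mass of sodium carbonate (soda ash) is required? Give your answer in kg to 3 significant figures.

(a) Volume: 1710 m³ = 1,710,000 L.
(a) After draining 16% and refilling: 405 × 0.84 + 42 × 0.16 = 346.92 ppm.
(a) Deficit to target: 379 − 346.92 = 32.08 mg/L.
(a) As CaCO₃: 32.08 mg/L × 1,710,000 L = 54,860 g; ÷ 100.1 = 548 mol Ca²⁺.
(a) Mass: 548 × 111 = 60,830 g.

(b) Volume: 2050 m³ = 2,050,000 L.
(b) Alkalinity to add: (89 − 70) = 19 mg/L as CaCO₃ × 2,050,000 L = 38,950 g as CaCO₃.
(b) Equivalents: 38,950 g ÷ 50 g/eq = 779 eq.
(b) Each mole of Na₂CO₃ supplies 2 eq, so 779 / 2 = 389.5 mol.
(b) Mass: 389.5 mol × 106 g/mol = 41,290 g.

(a) 60.8 kg; (b) 41.3 kg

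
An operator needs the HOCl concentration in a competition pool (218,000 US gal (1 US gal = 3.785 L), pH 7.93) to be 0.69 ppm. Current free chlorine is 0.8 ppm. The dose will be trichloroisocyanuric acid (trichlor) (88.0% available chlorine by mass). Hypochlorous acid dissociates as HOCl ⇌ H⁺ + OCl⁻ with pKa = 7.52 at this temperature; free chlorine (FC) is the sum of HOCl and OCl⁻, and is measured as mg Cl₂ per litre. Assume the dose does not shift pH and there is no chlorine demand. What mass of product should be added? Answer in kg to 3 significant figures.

Volume: 218,000 US gal × 3.785 L/gal = 825,130 L.
[OCl⁻]/[HOCl] = 10^(pH − pKa) = 10^(7.93 − 7.52) = 2.57; fraction as HOCl = 1/(1 + 2.57) = 0.2801.
Free chlorine required for 0.69 ppm HOCl: 0.69 / 0.2801 = 2.464 ppm.
FC to add: 2.464 − 0.8 = 1.664 mg/L as Cl₂.
Cl₂ equivalent: 1.664 mg/L × 825,130 L = 1373 g.
Product at 88.0% available Cl: 1373 / 0.88 = 1560 g.

1.56 kg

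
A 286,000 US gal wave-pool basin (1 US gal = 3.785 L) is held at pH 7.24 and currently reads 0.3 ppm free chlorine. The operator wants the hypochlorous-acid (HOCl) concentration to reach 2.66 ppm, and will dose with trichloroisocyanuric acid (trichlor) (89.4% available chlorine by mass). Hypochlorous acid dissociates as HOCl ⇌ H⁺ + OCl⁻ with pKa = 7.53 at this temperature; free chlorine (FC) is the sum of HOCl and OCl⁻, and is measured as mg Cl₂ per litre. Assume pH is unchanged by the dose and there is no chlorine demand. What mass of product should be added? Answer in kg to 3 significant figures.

4.51 kg

Volume: 286,000 US gal × 3.785 L/gal = 1,082,510 L.
[OCl⁻]/[HOCl] = 10^(pH − pKa) = 10^(7.24 − 7.53) = 0.5129; fraction as HOCl = 1/(1 + 0.5129) = 0.661.
Free chlorine required for 2.66 ppm HOCl: 2.66 / 0.661 = 4.024 ppm.
FC to add: 4.024 − 0.3 = 3.724 mg/L as Cl₂.
Cl₂ equivalent: 3.724 mg/L × 1,082,510 L = 4031 g.
Product at 89.4% available Cl: 4031 / 0.894 = 4510 g.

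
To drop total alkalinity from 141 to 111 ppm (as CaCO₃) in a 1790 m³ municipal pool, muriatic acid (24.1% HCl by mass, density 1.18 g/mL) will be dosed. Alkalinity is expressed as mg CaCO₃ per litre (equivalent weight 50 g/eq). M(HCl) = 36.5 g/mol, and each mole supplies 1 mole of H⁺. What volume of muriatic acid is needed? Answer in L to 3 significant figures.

138 L

Volume: 1790 m³ = 1,790,000 L.
Alkalinity to neutralize: (141 − 111) = 30 mg/L as CaCO₃ × 1,790,000 L = 53,700 g as CaCO₃.
Equivalents of H⁺ required: 53,700 ÷ 50 g/eq = 1074 eq = 1074 mol HCl.
Mass of HCl: 1074 × 36.5 = 39,200 g.
Mass of 24.1% solution: 39,200 / 0.241 = 162,700 g.
Volume: 162,700 g ÷ 1.18 g/mL = 137,800 mL.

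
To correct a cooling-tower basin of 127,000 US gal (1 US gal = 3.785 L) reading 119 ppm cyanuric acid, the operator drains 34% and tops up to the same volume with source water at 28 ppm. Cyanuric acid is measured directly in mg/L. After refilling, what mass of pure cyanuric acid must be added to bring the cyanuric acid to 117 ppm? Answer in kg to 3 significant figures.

Volume: 127,000 US gal × 3.785 L/gal = 480,695 L.
After draining 34% and refilling: 119 × 0.66 + 28 × 0.34 = 88.06 ppm.
Deficit to target: 117 − 88.06 = 28.94 mg/L.
Mass: 28.94 mg/L × 480,695 L = 13,910 g cyanuric acid.

13.9 kg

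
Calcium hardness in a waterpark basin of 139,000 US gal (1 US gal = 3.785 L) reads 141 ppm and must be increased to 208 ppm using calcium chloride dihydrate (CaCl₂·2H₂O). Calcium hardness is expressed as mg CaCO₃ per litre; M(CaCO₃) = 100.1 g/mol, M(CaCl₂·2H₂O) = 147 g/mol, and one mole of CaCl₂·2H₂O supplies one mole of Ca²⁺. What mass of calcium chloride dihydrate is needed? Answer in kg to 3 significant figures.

Volume: 139,000 US gal × 3.785 L/gal = 526,115 L.
Hardness to add: (208 − 141) = 67 mg/L as CaCO₃ × 526,115 L = 35,250 g as CaCO₃.
Moles of Ca²⁺ (1 mol Ca²⁺ ≡ 1 mol CaCO₃): 35,250 / 100.1 g/mol = 352.1 mol.
Mass of CaCl₂·2H₂O: 352.1 × 147 = 51,770 g.

51.8 kg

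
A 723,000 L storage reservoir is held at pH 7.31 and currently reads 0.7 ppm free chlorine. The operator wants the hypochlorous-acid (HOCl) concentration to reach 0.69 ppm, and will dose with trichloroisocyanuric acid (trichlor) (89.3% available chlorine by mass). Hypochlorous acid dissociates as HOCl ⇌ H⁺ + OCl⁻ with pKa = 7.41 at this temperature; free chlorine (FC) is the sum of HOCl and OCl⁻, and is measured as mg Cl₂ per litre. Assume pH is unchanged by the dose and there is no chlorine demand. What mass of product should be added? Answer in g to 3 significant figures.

[OCl⁻]/[HOCl] = 10^(pH − pKa) = 10^(7.31 − 7.41) = 0.7943; fraction as HOCl = 1/(1 + 0.7943) = 0.5573.
Free chlorine required for 0.69 ppm HOCl: 0.69 / 0.5573 = 1.238 ppm.
FC to add: 1.238 − 0.7 = 0.5381 mg/L as Cl₂.
Cl₂ equivalent: 0.5381 mg/L × 723,000 L = 389 g.
Product at 89.3% available Cl: 389 / 0.893 = 435.7 g.

436 g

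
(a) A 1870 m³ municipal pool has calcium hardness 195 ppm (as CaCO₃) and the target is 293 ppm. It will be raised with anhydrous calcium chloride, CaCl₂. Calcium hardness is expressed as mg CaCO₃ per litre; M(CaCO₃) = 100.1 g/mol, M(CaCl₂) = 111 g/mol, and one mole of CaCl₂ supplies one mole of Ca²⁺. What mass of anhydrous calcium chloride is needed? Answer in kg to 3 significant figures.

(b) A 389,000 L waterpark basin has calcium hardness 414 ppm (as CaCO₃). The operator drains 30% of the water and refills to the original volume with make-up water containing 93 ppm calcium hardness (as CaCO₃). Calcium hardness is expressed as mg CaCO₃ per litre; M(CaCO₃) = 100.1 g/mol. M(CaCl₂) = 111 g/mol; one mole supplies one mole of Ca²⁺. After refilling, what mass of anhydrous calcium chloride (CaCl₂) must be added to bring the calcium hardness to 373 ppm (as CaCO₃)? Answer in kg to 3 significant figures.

(a) Volume: 1870 m³ = 1,870,000 L.
(a) Hardness to add: (293 − 195) = 98 mg/L as CaCO₃ × 1,870,000 L = 183,300 g as CaCO₃.
(a) Moles of Ca²⁺ (1 mol Ca²⁺ ≡ 1 mol CaCO₃): 183,300 / 100.1 g/mol = 1831 mol.
(a) Mass of CaCl₂: 1831 × 111 = 203,200 g.

(b) After draining 30% and refilling: 414 × 0.70 + 93 × 0.30 = 317.7 ppm.
(b) Deficit to target: 373 − 317.7 = 55.3 mg/L.
(b) As CaCO₃: 55.3 mg/L × 389,000 L = 21,510 g; ÷ 100.1 = 214.9 mol Ca²⁺.
(b) Mass: 214.9 × 111 = 23,850 g.

(a) 203 kg; (b) 23.9 kg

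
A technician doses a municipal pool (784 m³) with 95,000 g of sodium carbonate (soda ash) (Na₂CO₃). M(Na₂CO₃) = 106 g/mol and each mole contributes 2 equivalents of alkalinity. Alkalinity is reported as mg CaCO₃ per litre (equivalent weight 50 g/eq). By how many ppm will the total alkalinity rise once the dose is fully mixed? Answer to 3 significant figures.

114 ppm

Volume: 784 m³ = 784,000 L.
Moles of Na₂CO₃: 95,000 g ÷ 106 g/mol = 896.2 mol → 1792 eq of alkalinity.
As CaCO₃: 1792 eq × 50 g/eq = 89,620 g.
Rise: 89,620 g / 784,000 L × 1000 = 114.3 mg/L.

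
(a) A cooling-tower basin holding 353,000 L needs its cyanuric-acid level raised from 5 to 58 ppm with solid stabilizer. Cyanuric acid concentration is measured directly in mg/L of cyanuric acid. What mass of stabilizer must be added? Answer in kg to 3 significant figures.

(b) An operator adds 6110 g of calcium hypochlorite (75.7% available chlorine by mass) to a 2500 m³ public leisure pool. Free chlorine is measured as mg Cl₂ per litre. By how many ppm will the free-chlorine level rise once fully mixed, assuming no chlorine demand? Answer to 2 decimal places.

(a) 18.7 kg; (b) 1.85 ppm

(a) CYA to add: (58 − 5) = 53 mg/L × 353,000 L = 18,710 g cyanuric acid.

(b) Volume: 2500 m³ = 2,500,000 L.
(b) Available chlorine delivered: 6110 g × 0.757 = 4625 g as Cl₂.
(b) Concentration rise: 4625 g / 2,500,000 L = 1.85 mg/L = 1.85 ppm.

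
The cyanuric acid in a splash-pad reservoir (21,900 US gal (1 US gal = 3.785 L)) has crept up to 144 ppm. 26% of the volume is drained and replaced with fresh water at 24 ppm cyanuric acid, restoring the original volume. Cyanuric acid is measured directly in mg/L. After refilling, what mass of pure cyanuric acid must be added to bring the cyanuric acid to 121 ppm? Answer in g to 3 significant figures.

680 g

Volume: 21,900 US gal × 3.785 L/gal = 82,892 L.
After draining 26% and refilling: 144 × 0.74 + 24 × 0.26 = 112.8 ppm.
Deficit to target: 121 − 112.8 = 8.2 mg/L.
Mass: 8.2 mg/L × 82,892 L = 679.7 g cyanuric acid.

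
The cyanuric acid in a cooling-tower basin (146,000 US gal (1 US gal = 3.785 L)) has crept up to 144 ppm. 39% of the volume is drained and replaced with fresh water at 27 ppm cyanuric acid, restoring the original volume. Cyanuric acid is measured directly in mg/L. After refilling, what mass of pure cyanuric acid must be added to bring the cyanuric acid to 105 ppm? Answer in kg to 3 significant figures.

3.66 kg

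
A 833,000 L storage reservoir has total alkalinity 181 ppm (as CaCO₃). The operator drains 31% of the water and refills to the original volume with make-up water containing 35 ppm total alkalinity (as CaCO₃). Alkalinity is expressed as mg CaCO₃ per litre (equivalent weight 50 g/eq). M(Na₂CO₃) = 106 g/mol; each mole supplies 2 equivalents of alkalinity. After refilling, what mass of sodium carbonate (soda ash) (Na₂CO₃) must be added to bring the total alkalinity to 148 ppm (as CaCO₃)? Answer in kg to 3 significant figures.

10.8 kg

After draining 31% and refilling: 181 × 0.69 + 35 × 0.31 = 135.74 ppm.
Deficit to target: 148 − 135.74 = 12.26 mg/L.
As CaCO₃: 12.26 mg/L × 833,000 L = 10,210 g; ÷ 50 g/eq ÷ 2 = 102.1 mol Na₂CO₃.
Mass: 102.1 × 106 = 10,830 g.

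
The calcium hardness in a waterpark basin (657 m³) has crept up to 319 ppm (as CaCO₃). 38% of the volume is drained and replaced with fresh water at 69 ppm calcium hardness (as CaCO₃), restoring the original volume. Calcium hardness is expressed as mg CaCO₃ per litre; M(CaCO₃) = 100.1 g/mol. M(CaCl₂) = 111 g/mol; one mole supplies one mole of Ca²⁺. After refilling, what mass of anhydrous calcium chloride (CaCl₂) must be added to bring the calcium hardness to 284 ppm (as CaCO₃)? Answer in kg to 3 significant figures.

43.7 kg

Volume: 657 m³ = 657,000 L.
After draining 38% and refilling: 319 × 0.62 + 69 × 0.38 = 224 ppm.
Deficit to target: 284 − 224 = 60 mg/L.
As CaCO₃: 60 mg/L × 657,000 L = 39,420 g; ÷ 100.1 = 393.8 mol Ca²⁺.
Mass: 393.8 × 111 = 43,710 g.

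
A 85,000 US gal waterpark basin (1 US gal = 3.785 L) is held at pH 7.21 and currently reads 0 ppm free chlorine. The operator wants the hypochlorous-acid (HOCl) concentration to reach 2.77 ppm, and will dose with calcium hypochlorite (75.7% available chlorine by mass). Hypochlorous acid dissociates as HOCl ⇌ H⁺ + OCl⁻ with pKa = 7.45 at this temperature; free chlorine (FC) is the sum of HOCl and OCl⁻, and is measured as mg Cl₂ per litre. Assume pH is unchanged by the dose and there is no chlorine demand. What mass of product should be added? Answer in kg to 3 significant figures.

1.85 kg

Volume: 85,000 US gal × 3.785 L/gal = 321,725 L.
[OCl⁻]/[HOCl] = 10^(pH − pKa) = 10^(7.21 − 7.45) = 0.5754; fraction as HOCl = 1/(1 + 0.5754) = 0.6347.
Free chlorine required for 2.77 ppm HOCl: 2.77 / 0.6347 = 4.364 ppm.
FC to add: 4.364 − 0 = 4.364 mg/L as Cl₂.
Cl₂ equivalent: 4.364 mg/L × 321,725 L = 1404 g.
Product at 75.7% available Cl: 1404 / 0.757 = 1855 g.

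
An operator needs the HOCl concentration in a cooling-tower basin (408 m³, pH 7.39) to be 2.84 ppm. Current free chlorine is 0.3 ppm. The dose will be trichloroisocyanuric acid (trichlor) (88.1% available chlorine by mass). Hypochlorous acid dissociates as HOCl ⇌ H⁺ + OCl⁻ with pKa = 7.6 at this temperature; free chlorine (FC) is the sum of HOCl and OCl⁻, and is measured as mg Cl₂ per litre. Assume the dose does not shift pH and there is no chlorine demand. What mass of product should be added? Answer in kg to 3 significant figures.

Volume: 408 m³ = 408,000 L.
[OCl⁻]/[HOCl] = 10^(pH − pKa) = 10^(7.39 − 7.6) = 0.6166; fraction as HOCl = 1/(1 + 0.6166) = 0.6186.
Free chlorine required for 2.84 ppm HOCl: 2.84 / 0.6186 = 4.591 ppm.
FC to add: 4.591 − 0.3 = 4.291 mg/L as Cl₂.
Cl₂ equivalent: 4.291 mg/L × 408,000 L = 1751 g.
Product at 88.1% available Cl: 1751 / 0.881 = 1987 g.

1.99 kg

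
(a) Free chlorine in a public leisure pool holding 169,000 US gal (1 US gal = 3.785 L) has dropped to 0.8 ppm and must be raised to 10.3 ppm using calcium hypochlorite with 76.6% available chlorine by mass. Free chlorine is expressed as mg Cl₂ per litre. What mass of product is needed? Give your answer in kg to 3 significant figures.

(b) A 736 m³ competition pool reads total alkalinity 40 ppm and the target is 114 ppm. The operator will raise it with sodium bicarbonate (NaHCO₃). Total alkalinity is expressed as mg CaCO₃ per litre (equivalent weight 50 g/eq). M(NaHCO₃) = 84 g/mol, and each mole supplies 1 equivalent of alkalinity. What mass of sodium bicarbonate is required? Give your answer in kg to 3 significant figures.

(a) 7.93 kg; (b) 91.5 kg

(a) Volume: 169,000 US gal × 3.785 L/gal = 639,665 L.
(a) Chlorine deficit: 10.3 − 0.8 = 9.5 ppm = 9.5 mg/L as Cl₂.
(a) Cl₂ equivalent needed: 9.5 mg/L × 639,665 L = 6,077,000 mg = 6077 g.
(a) Product at 76.6% available chlorine: 6077 / 0.766 = 7933 g.

(b) Volume: 736 m³ = 736,000 L.
(b) Alkalinity to add: (114 − 40) = 74 mg/L as CaCO₃ × 736,000 L = 54,460 g as CaCO₃.
(b) Equivalents: 54,460 g ÷ 50 g/eq = 1089 eq.
(b) NaHCO₃ supplies 1 eq per mole → 1089 mol.
(b) Mass: 1089 mol × 84 g/mol = 91,500 g.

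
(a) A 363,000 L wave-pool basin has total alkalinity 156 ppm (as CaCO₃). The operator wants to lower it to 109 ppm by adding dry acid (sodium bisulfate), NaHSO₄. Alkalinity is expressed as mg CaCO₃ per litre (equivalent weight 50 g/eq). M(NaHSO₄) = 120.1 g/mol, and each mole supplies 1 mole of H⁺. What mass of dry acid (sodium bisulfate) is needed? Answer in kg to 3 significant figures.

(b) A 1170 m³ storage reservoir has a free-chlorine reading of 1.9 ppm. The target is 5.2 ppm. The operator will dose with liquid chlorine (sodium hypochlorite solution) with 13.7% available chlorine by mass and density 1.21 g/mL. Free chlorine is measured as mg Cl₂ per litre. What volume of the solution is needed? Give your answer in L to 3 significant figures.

(a) 41.0 kg; (b) 23.3 L

(a) Alkalinity to neutralize: (156 − 109) = 47 mg/L as CaCO₃ × 363,000 L = 17,060 g as CaCO₃.
(a) Equivalents of H⁺ required: 17,060 ÷ 50 g/eq = 341.2 eq = 341.2 mol NaHSO₄.
(a) Mass of NaHSO₄: 341.2 × 120.1 = 40,980 g.

(b) Volume: 1170 m³ = 1,170,000 L.
(b) Chlorine deficit: 5.2 − 1.9 = 3.3 ppm = 3.3 mg/L as Cl₂.
(b) Cl₂ equivalent needed: 3.3 mg/L × 1,170,000 L = 3,861,000 mg = 3861 g.
(b) Product at 13.7% available chlorine: 3861 / 0.137 = 28,180 g.
(b) Volume at density 1.21 g/mL: 28,180 g ÷ 1.21 g/mL = 23,290 mL.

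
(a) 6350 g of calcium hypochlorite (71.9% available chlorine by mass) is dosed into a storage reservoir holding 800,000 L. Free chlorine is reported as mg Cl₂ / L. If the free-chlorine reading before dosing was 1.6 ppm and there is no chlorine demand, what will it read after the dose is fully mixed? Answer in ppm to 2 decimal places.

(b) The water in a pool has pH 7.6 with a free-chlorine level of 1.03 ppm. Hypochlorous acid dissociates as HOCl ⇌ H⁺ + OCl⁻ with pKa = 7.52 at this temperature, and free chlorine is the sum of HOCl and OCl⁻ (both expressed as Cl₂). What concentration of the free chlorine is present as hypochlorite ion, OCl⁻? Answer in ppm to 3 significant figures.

(a) Available chlorine delivered: 6350 g × 0.719 = 4566 g as Cl₂.
(a) Concentration rise: 4566 g / 800,000 L = 5.707 mg/L = 5.71 ppm.
(a) Final FC: 1.6 + 5.71 = 7.31 ppm.

(b) [OCl⁻]/[HOCl] = 10^(pH − pKa) = 10^(7.6 − 7.52) = 10^0.08 = 1.202.
(b) Fraction as HOCl = 1 / (1 + 1.202) = 0.4541.
(b) OCl⁻ = (1 − 0.4541) × 1.03 ppm = 0.5623 ppm.

(a) 7.31 ppm; (b) 0.562 ppm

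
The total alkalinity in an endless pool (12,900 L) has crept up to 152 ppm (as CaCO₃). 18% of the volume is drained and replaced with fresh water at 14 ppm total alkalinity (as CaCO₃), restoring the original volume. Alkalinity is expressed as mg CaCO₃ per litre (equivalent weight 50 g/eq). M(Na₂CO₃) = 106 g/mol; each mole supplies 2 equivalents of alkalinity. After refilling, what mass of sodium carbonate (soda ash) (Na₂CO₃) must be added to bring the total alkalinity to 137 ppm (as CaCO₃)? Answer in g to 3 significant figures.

After draining 18% and refilling: 152 × 0.82 + 14 × 0.18 = 127.16 ppm.
Deficit to target: 137 − 127.16 = 9.84 mg/L.
As CaCO₃: 9.84 mg/L × 12,900 L = 126.9 g; ÷ 50 g/eq ÷ 2 = 1.269 mol Na₂CO₃.
Mass: 1.269 × 106 = 134.6 g.

135 g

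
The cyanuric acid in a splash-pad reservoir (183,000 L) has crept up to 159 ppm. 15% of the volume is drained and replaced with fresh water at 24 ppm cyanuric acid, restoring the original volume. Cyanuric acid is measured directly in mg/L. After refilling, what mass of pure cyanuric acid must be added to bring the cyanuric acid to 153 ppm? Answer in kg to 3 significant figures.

After draining 15% and refilling: 159 × 0.85 + 24 × 0.15 = 138.75 ppm.
Deficit to target: 153 − 138.75 = 14.25 mg/L.
Mass: 14.25 mg/L × 183,000 L = 2608 g cyanuric acid.

2.61 kg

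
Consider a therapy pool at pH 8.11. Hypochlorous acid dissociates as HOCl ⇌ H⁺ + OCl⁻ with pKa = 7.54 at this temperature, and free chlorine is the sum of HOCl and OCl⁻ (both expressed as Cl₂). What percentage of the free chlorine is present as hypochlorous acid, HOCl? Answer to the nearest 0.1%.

[OCl⁻]/[HOCl] = 10^(pH − pKa) = 10^(8.11 − 7.54) = 10^0.57 = 3.715.
Fraction as HOCl = 1 / (1 + 3.715) = 0.2121.

21.2%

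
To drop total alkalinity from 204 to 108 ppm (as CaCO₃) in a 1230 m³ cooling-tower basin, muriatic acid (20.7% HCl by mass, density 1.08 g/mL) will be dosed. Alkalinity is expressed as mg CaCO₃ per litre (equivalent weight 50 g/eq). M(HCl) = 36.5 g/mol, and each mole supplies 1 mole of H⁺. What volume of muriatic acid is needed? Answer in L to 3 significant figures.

386 L

Volume: 1230 m³ = 1,230,000 L.
Alkalinity to neutralize: (204 − 108) = 96 mg/L as CaCO₃ × 1,230,000 L = 118,100 g as CaCO₃.
Equivalents of H⁺ required: 118,100 ÷ 50 g/eq = 2362 eq = 2362 mol HCl.
Mass of HCl: 2362 × 36.5 = 86,200 g.
Mass of 20.7% solution: 86,200 / 0.207 = 416,400 g.
Volume: 416,400 g ÷ 1.08 g/mL = 385,600 mL.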